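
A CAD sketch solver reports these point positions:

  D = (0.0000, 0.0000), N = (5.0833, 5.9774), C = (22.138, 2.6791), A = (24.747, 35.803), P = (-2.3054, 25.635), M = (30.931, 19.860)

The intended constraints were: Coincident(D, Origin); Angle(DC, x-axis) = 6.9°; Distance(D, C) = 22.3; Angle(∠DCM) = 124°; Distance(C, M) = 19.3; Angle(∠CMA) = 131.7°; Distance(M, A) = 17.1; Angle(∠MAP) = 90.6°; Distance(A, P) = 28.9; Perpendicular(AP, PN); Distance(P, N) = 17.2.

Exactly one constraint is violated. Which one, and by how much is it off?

Distance(P, N) = 17.2 — off by 3.80.

D = (0.00, 0.00) ✓; DC at 6.900° ✓; |DC| = 22.30 ✓; ∠DCM = 124.0° ✓; |CM| = 19.30 ✓; ∠CMA = 131.7° ✓; |MA| = 17.10 ✓; ∠MAP = 90.60° ✓; |AP| = 28.90 ✓; ∠(AP, PN) = 90.00° ✓; |PN| = 21.00 ✗.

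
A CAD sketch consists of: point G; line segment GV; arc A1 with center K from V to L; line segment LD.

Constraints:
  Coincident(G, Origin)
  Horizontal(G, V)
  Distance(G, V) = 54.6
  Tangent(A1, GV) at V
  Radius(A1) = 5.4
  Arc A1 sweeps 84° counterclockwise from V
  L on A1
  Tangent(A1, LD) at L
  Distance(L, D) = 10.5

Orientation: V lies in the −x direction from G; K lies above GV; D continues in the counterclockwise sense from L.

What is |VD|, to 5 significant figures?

16.591

G is at the origin; GV is horizontal with |GV| = 54.6 and V on the −x side, so V = (-54.600, 0.0000). Tangency of A1 to GV means the radius KV is perpendicular to GV, so K = V + (0, 5.4) = (-54.600, 5.4000). On A1, V sits at bearing -90° from K; an 84° counterclockwise sweep puts L at bearing -6°, so L = K + 5.4·(cos -6°, sin -6°) = (-49.230, 4.8355). Since A1 is tangent to LD there, KL ⟂ LD, so LD runs along (−sin -6°, cos -6°); with |LD| = 10.5, D = (-48.132, 15.278). Then |VD| = |D − V| = 16.591.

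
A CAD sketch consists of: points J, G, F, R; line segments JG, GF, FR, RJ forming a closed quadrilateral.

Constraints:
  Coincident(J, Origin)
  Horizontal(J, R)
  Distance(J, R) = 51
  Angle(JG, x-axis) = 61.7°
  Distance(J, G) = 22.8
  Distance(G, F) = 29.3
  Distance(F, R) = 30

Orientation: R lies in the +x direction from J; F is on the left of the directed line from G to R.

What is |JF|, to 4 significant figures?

47.87

Checks: |GF| = 29.30 ✓; |FR| = 30.00 ✓.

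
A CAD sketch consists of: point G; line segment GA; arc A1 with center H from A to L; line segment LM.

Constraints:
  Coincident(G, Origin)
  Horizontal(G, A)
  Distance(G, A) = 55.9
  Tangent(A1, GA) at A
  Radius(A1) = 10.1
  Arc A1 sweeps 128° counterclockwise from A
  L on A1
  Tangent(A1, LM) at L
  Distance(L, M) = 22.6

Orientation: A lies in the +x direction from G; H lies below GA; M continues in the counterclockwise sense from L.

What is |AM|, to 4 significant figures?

34.64

G is at the origin; G and A share the same y with |GA| = 55.9 and A on the +x side, so A = (55.90, 0.000). A1 meets GA tangentially, so HA is at right angles to GA, so H = A + (0, -10.1) = (55.90, -10.10). On A1, A sits at bearing 90° from H; a 128° counterclockwise sweep puts L at bearing 218°, so L = H + 10.1·(cos 218°, sin 218°) = (47.94, -16.32). The tangent condition forces HL to be normal to LM, so LM runs along (−sin 218°, cos 218°); with |LM| = 22.6, M = (61.86, -34.13). Then |AM| = |M − A| = 34.64.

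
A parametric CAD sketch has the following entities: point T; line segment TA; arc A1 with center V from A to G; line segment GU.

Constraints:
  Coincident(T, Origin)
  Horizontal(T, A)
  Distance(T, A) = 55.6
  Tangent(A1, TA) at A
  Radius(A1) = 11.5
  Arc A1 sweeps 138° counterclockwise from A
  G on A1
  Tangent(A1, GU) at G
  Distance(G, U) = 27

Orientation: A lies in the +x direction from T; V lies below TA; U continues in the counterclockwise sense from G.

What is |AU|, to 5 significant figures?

40.070

T is at the origin; T and A share the same y with |TA| = 55.6 and A on the +x side, so A = (55.600, 0.0000). The tangent condition forces VA to be normal to TA, so V = A + (0, -11.5) = (55.600, -11.500). On A1, A sits at bearing 90° from V; a 138° counterclockwise sweep puts G at bearing 228°, so G = V + 11.5·(cos 228°, sin 228°) = (47.905, -20.046). Since A1 is tangent to GU there, VG ⟂ GU, so GU runs along (−sin 228°, cos 228°); with |GU| = 27.0, U = (67.970, -38.113). Then |AU| = |U − A| = 40.070.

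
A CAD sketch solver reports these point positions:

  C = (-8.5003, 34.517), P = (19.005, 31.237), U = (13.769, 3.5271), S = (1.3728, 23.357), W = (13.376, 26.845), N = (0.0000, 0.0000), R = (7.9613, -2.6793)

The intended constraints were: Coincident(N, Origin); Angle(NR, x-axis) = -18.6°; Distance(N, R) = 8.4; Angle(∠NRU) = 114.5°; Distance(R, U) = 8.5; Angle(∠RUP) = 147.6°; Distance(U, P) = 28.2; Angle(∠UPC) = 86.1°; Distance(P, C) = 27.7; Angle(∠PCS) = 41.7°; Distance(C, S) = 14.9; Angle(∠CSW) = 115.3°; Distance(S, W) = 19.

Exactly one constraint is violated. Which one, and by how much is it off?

Distance(S, W) = 19 — off by 6.50.

N = (0.00, 0.00) ✓; NR at -18.60° ✓; |NR| = 8.400 ✓; ∠NRU = 114.5° ✓; |RU| = 8.500 ✓; ∠RUP = 147.6° ✓; |UP| = 28.20 ✓; ∠UPC = 86.10° ✓; |PC| = 27.70 ✓; ∠PCS = 41.70° ✓; |CS| = 14.90 ✓; ∠CSW = 115.3° ✓; |SW| = 12.50 ✗.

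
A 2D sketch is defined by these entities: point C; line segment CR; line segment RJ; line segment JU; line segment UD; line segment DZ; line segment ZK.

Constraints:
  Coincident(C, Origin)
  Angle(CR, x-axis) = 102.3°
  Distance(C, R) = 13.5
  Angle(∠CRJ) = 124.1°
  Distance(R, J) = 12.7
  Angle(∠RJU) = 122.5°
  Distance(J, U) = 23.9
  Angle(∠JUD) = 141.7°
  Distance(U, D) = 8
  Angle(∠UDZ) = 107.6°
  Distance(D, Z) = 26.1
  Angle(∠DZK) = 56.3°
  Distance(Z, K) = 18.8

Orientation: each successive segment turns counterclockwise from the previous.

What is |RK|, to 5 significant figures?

17.168

C is at the origin; CR runs at 102.3° with length 13.5, so R = (-2.8759, 13.190). ∠CRJ = 124.1° gives RJ at 158.20° from the x-axis; with |RJ| = 12.7, J = (-14.668, 17.906). ∠RJU = 122.5° gives JU at -144.30° from the x-axis; with |JU| = 23.9, U = (-34.076, 3.9599). ∠JUD = 141.7° gives UD at -106.00° from the x-axis; with |UD| = 8.0, D = (-36.282, -3.7302). ∠UDZ = 107.6° gives DZ at -33.600° from the x-axis; with |DZ| = 26.1, Z = (-14.542, -18.174). ∠DZK = 56.3° gives ZK at 90.100° from the x-axis; with |ZK| = 18.8, K = (-14.575, 0.62621). Then |RK| = |K − R| = 17.168.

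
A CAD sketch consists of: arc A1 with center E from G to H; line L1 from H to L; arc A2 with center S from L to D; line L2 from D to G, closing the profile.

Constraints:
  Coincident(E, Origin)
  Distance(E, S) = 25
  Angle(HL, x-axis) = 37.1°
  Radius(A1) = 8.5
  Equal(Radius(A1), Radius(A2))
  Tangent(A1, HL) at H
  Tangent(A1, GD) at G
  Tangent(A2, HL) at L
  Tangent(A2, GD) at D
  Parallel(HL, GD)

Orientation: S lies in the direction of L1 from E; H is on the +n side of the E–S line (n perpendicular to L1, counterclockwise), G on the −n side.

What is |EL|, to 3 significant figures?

26.4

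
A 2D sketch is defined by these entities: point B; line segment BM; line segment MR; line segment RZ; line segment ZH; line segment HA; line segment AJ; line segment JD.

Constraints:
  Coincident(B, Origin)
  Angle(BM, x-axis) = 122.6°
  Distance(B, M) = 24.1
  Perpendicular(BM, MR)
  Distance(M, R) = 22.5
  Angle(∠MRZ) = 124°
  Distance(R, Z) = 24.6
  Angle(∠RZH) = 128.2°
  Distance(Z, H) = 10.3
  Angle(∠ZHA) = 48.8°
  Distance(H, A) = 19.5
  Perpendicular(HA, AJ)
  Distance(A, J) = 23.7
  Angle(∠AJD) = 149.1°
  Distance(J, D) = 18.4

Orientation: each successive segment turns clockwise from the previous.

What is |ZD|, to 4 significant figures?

31.91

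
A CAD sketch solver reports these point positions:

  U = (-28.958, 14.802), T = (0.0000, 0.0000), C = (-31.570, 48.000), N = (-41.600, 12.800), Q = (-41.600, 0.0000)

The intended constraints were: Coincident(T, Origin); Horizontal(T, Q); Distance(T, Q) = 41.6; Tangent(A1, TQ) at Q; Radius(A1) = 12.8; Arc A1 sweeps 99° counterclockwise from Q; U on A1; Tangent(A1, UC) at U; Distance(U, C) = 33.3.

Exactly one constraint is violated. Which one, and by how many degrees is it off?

Tangent(A1, UC) at U — off by 4.50°.

T = (0.00, 0.00) ✓; T.y = 0.00, Q.y = 0.00 ✓; |TQ| = 41.60 ✓; ∠(NQ, QT) = 90.00° ✓; |NQ| = 12.80 ✓; bearing(N→U) − bearing(N→Q) = 99.00° ✓; |NU| = 12.80 ✓; ∠(NU, UC) = 94.50° ✗; |UC| = 33.30 ✓.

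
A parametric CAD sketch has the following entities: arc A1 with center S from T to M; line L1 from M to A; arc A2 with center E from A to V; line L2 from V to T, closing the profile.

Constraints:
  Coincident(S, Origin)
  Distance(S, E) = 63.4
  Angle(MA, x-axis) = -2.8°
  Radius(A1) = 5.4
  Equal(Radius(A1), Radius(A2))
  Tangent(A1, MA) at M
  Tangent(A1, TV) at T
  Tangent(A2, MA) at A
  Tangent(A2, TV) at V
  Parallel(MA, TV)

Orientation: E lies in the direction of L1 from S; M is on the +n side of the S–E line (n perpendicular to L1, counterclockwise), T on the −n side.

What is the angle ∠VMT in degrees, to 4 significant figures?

80.33°

Tangency of A1 to both parallel lines with radius 5.4 puts M and T at S ± 5.4·n: M = (0.2638, 5.394), T = (-0.2638, -5.394). Equal radii place A and V the same way about E: A = E + 5.4·n = (63.59, 2.296), V = E − 5.4·n = (63.06, -8.491). Then cos ∠VMT = MV·MT / (|MV||MT|), giving 80.33°.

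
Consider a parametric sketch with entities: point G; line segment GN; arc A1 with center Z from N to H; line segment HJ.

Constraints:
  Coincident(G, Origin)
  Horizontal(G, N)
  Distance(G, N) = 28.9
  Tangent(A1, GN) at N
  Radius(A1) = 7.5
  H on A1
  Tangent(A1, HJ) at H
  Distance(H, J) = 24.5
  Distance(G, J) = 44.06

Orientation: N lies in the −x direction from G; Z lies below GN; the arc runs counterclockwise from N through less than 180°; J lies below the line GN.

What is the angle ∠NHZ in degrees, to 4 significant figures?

36.66°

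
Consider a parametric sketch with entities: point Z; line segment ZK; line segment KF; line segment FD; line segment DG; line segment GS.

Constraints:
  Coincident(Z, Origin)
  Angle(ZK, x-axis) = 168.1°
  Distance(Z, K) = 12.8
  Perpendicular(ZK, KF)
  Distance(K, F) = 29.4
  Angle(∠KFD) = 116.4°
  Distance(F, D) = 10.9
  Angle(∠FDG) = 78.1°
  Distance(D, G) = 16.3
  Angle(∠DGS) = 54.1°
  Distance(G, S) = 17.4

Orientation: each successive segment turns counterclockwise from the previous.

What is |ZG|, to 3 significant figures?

18.5

Z is at the origin; ZK runs at 168.1° with length 12.8, so K = (-12.5, 2.64). ZK is perpendicular to KF, so KF runs at -102°; with |KF| = 29.4, F = (-18.6, -26.1). ∠KFD = 116.4° gives FD at -38.3° from the x-axis; with |FD| = 10.9, D = (-10.0, -32.9). ∠FDG = 78.1° gives DG at 63.6° from the x-axis; with |DG| = 16.3, G = (-2.79, -18.3). Then |ZG| = |G − Z| = 18.5.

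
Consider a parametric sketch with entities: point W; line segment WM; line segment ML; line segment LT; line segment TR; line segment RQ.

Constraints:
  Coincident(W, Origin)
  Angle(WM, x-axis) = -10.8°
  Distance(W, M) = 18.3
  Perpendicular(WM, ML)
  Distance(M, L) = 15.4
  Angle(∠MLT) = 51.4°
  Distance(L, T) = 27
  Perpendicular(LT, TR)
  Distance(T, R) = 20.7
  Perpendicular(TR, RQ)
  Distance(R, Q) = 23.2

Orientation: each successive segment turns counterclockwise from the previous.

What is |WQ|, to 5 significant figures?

28.419

W is at the origin; WM runs at -10.8° with length 18.3, so M = (17.976, -3.4291). WM is perpendicular to ML, so ML runs at 79.200°; with |ML| = 15.4, L = (20.862, 11.698). ∠MLT = 51.4° gives LT at -152.20° from the x-axis; with |LT| = 27.0, T = (-3.0222, -0.89429). LT is perpendicular to TR, so TR runs at -62.200°; with |TR| = 20.7, R = (6.6320, -19.205). TR is perpendicular to RQ, so RQ runs at 27.800°; with |RQ| = 23.2, Q = (27.154, -8.3849). Then |WQ| = |Q − W| = 28.419.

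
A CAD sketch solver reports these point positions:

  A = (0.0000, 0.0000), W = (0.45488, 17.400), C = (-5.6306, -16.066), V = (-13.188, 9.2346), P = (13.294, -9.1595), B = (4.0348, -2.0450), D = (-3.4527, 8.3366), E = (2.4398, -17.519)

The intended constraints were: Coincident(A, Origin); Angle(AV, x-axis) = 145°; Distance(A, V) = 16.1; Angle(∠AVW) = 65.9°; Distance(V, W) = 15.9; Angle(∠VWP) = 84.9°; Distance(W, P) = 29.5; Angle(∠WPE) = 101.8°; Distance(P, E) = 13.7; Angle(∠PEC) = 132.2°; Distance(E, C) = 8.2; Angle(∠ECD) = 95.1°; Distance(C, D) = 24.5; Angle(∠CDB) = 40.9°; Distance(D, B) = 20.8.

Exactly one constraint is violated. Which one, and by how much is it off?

Distance(D, B) = 20.8 — off by 8.00.

A = (0.00, 0.00) ✓; AV at 145.0° ✓; |AV| = 16.10 ✓; ∠AVW = 65.90° ✓; |VW| = 15.90 ✓; ∠VWP = 84.90° ✓; |WP| = 29.50 ✓; ∠WPE = 101.8° ✓; |PE| = 13.70 ✓; ∠PEC = 132.2° ✓; |EC| = 8.200 ✓; ∠ECD = 95.11° ✓; |CD| = 24.50 ✓; ∠CDB = 40.90° ✓; |DB| = 12.80 ✗.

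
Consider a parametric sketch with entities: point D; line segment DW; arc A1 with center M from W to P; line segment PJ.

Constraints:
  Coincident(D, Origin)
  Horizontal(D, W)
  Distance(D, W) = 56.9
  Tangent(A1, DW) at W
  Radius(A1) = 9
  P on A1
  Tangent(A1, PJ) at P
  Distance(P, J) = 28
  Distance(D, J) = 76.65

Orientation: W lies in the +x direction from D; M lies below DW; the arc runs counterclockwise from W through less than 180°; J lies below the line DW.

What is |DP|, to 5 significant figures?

51.987

Checks: |MP| = 9.000 ✓; ∠(MP, PJ) = 90.00° ✓; |PJ| = 28.00 ✓; |DJ| = 76.65 ✓.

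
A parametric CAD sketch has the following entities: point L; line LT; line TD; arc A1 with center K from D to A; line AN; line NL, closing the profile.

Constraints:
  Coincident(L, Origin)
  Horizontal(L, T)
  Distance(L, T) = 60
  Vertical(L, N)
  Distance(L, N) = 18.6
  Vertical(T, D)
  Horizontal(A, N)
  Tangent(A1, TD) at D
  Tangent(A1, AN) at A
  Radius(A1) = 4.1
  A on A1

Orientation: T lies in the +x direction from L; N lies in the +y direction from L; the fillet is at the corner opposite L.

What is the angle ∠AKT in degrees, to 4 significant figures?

164.2°

The virtual corner opposite L is at (60.00, 18.60). Since A1 is tangent to TD there, KD ⟂ TD and tangency of A1 to AN means the radius KA is perpendicular to AN, with radius 4.1, so the center K sits 4.1 in from both sides at K = (55.90, 14.50). That places the tangent points at D = (60.00, 14.50) on TD and A = (55.90, 18.60) on AN. Then cos ∠AKT = KA·KT / (|KA||KT|), giving 164.2°.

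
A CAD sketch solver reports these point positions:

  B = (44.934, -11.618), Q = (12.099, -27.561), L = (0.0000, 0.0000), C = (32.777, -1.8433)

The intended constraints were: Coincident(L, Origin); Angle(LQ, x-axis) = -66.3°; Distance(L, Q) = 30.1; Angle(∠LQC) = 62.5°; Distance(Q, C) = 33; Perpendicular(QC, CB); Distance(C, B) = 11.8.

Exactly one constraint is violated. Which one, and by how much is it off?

Distance(C, B) = 11.8 — off by 3.80.

L = (0.00, 0.00) ✓; LQ at -66.30° ✓; |LQ| = 30.10 ✓; ∠LQC = 62.50° ✓; |QC| = 33.00 ✓; ∠(QC, CB) = 90.00° ✓; |CB| = 15.60 ✗.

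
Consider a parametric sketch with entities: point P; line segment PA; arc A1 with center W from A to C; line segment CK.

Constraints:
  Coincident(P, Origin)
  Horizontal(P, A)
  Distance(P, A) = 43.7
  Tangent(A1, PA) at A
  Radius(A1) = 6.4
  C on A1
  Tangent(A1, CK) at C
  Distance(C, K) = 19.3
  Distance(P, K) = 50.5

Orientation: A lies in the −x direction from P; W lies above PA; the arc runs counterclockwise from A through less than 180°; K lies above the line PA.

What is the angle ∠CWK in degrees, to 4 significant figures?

71.65°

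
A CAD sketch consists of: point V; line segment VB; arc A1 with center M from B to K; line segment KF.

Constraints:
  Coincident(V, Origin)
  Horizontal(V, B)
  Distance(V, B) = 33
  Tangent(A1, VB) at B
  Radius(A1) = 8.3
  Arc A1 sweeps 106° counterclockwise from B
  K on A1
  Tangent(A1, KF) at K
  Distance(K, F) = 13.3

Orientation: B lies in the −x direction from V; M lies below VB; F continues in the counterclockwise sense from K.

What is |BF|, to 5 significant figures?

23.767

On A1, B sits at bearing 90° from M; a 106° counterclockwise sweep puts K at bearing 196°, so K = M + 8.3·(cos 196°, sin 196°) = (-40.978, -10.588). A1 meets KF tangentially, so MK is at right angles to KF, so KF runs along (−sin 196°, cos 196°); with |KF| = 13.3, F = (-37.312, -23.373). Then |BF| = |F − B| = 23.767.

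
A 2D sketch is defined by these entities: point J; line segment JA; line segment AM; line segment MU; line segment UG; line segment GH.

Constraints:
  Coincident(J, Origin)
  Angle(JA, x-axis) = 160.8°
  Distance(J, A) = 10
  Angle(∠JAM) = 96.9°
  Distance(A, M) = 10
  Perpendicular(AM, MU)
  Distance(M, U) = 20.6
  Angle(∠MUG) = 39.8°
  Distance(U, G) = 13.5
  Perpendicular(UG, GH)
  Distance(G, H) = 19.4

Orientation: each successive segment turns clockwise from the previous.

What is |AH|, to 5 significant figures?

16.410

J is at the origin; JA runs at 160.8° with length 10.0, so A = (-9.4438, 3.2887). ∠JAM = 96.9° gives AM at 77.700° from the x-axis; with |AM| = 10.0, M = (-7.3135, 13.059). AM ⟂ MU, so MU runs at -12.300°; with |MU| = 20.6, U = (12.814, 8.6707). ∠MUG = 39.8° gives UG at -152.50° from the x-axis; with |UG| = 13.5, G = (0.83903, 2.4371). UG is perpendicular to GH, so GH runs at 117.50°; with |GH| = 19.4, H = (-8.1189, 19.645). Then |AH| = |H − A| = 16.410.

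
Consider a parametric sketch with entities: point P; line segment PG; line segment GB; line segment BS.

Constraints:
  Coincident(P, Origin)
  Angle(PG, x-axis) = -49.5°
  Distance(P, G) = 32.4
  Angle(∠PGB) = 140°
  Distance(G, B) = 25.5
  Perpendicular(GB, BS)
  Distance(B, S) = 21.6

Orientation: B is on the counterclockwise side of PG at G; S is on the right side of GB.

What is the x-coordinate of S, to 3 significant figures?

42.6

∠PGB = 140.0°, so GB runs at -49.5° + (180° − 140.0°) = -9.50° from the x-axis; with |GB| = 25.5, B = G + 25.5·(cos -9.50°, sin -9.50°) = (46.2, -28.8). The perpendicularity gives BS at right angles to GB; with |BS| = 21.6 on the right of GB, S = B + 21.6·(-0.165, -0.986) = (42.6, -50.1). So S.x = 42.6.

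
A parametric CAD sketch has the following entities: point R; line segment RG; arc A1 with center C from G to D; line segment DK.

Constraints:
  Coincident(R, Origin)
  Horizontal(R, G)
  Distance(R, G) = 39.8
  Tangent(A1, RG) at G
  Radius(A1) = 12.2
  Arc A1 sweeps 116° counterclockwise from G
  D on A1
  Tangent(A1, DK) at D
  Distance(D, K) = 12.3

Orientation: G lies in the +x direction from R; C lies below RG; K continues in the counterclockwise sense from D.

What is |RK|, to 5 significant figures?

44.605

R is at the origin; R and G share the same y with |RG| = 39.8 and G on the +x side, so G = (39.800, 0.0000). The tangent condition forces CG to be normal to RG, so C = G + (0, -12.2) = (39.800, -12.200). On A1, G sits at bearing 90° from C; a 116° counterclockwise sweep puts D at bearing 206°, so D = C + 12.2·(cos 206°, sin 206°) = (28.835, -17.548). Since A1 is tangent to DK there, CD ⟂ DK, so DK runs along (−sin 206°, cos 206°); with |DK| = 12.3, K = (34.227, -28.603). Then |RK| = |K − R| = 44.605.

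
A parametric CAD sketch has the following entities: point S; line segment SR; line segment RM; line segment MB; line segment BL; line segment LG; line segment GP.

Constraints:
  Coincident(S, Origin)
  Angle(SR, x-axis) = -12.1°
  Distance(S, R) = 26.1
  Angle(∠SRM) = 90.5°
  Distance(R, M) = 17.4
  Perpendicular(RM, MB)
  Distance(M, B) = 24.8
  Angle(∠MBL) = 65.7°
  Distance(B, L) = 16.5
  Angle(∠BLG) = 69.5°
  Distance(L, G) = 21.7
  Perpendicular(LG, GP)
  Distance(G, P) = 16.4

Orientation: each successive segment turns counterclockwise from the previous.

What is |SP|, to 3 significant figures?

31.8

S is at the origin; SR runs at -12.1° with length 26.1, so R = (25.5, -5.47). ∠SRM = 90.5° gives RM at 77.4° from the x-axis; with |RM| = 17.4, M = (29.3, 11.5). The perpendicularity gives MB at right angles to RM, so MB runs at 167°; with |MB| = 24.8, B = (5.11, 16.9). ∠MBL = 65.7° gives BL at -78.3° from the x-axis; with |BL| = 16.5, L = (8.46, 0.763). ∠BLG = 69.5° gives LG at 32.2° from the x-axis; with |LG| = 21.7, G = (26.8, 12.3). LG is perpendicular to GP, so GP runs at 122°; with |GP| = 16.4, P = (18.1, 26.2). Then |SP| = |P − S| = 31.8.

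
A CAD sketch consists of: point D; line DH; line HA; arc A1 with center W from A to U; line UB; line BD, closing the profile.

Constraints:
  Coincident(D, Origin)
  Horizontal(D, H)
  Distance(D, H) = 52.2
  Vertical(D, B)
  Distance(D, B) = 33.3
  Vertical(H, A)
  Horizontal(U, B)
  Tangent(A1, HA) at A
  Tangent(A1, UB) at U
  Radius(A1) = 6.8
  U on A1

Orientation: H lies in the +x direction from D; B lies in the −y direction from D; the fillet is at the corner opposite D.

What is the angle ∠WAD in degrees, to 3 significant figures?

26.9°

The virtual corner opposite D is at (52.2, -33.3). The tangent condition forces WA to be normal to HA and tangency of A1 to UB means the radius WU is perpendicular to UB, with radius 6.8, so the center W sits 6.8 in from both sides at W = (45.4, -26.5). That places the tangent points at A = (52.2, -26.5) on HA and U = (45.4, -33.3) on UB. Then cos ∠WAD = AW·AD / (|AW||AD|), giving 26.9°.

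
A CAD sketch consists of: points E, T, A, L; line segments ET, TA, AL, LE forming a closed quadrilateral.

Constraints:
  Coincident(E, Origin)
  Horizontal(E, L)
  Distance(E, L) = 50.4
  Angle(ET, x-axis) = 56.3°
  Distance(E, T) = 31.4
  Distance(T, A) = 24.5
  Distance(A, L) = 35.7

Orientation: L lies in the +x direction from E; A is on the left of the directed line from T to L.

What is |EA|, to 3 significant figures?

53.1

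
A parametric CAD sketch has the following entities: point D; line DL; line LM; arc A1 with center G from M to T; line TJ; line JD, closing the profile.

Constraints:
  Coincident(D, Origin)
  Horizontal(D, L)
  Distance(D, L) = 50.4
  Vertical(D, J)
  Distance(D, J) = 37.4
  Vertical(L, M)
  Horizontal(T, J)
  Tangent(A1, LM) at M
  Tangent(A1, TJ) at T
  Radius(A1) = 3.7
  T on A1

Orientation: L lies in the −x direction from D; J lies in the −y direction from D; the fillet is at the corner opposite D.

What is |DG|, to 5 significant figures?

57.590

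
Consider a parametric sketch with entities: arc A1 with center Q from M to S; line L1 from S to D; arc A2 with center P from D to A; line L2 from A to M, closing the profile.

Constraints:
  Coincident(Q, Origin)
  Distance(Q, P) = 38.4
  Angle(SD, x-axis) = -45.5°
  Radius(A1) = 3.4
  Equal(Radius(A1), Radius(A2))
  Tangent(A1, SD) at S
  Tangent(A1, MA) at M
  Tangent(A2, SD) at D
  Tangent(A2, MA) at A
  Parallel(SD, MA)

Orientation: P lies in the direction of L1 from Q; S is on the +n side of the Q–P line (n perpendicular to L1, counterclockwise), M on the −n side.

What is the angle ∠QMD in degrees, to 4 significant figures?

79.96°

The slot axis is L1's direction at -45.5°, so u = (cos -45.5°, sin -45.5°) = (0.7009, -0.7133) and n = (−sin -45.5°, cos -45.5°) = (0.7133, 0.7009). Q is at the origin and P lies 38.4 along u from Q, so P = 38.4·u = (26.91, -27.39). Tangency of A1 to both parallel lines with radius 3.4 puts S and M at Q ± 3.4·n: S = (2.425, 2.383), M = (-2.425, -2.383). Equal radii place D and A the same way about P: D = P + 3.4·n = (29.34, -25.01), A = P − 3.4·n = (24.49, -29.77). Then cos ∠QMD = MQ·MD / (|MQ||MD|), giving 79.96°.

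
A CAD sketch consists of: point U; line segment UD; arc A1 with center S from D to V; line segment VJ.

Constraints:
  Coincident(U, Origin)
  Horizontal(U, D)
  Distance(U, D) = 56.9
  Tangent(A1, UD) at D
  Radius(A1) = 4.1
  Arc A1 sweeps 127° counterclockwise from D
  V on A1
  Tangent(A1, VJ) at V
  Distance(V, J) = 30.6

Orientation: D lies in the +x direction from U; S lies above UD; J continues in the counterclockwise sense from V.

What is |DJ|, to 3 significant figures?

34.5

U is at the origin; U and D share the same y with |UD| = 56.9 and D on the +x side, so D = (56.9, 0.00). The tangent condition forces SD to be normal to UD, so S = D + (0, 4.1) = (56.9, 4.10). On A1, D sits at bearing -90° from S; a 127° counterclockwise sweep puts V at bearing 37°, so V = S + 4.1·(cos 37°, sin 37°) = (60.2, 6.57). Since A1 is tangent to VJ there, SV ⟂ VJ, so VJ runs along (−sin 37°, cos 37°); with |VJ| = 30.6, J = (41.8, 31.0). Then |DJ| = |J − D| = 34.5.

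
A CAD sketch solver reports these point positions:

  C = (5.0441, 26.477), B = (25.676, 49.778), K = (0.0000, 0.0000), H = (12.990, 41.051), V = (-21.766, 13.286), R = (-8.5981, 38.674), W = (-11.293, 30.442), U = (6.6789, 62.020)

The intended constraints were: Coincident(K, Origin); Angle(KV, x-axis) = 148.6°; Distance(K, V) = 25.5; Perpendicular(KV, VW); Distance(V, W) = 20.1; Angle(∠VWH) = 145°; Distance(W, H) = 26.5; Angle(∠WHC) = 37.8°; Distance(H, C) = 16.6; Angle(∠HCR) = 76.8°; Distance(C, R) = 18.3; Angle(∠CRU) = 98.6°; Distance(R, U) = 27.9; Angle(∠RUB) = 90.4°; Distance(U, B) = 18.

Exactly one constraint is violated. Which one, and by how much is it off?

Distance(U, B) = 18 — off by 4.60.

K = (0.00, 0.00) ✓; KV at 148.6° ✓; |KV| = 25.50 ✓; ∠(KV, VW) = 90.00° ✓; |VW| = 20.10 ✓; ∠VWH = 145.0° ✓; |WH| = 26.50 ✓; ∠WHC = 37.80° ✓; |HC| = 16.60 ✓; ∠HCR = 76.80° ✓; |CR| = 18.30 ✓; ∠CRU = 98.60° ✓; |RU| = 27.90 ✓; ∠RUB = 90.40° ✓; |UB| = 22.60 ✗.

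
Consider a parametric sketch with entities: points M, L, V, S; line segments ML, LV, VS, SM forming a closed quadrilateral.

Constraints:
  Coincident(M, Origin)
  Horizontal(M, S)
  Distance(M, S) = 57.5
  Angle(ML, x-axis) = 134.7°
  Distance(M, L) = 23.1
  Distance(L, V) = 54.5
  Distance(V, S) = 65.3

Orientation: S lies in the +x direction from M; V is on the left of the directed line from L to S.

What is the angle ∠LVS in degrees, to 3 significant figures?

77.6°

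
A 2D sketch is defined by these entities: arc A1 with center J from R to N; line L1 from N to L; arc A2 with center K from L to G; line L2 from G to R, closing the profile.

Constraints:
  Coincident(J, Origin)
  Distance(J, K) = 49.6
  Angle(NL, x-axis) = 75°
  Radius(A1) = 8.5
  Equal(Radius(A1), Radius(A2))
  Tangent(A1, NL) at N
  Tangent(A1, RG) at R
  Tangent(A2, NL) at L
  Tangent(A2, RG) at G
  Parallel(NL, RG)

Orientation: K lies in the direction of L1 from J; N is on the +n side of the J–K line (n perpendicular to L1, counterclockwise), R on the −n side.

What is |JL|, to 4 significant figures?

50.32

The slot axis is L1's direction at 75.0°, so u = (cos 75.0°, sin 75.0°) = (0.2588, 0.9659) and n = (−sin 75.0°, cos 75.0°) = (-0.9659, 0.2588). J is at the origin and K lies 49.6 along u from J, so K = 49.6·u = (12.84, 47.91). Tangency of A1 to both parallel lines with radius 8.5 puts N and R at J ± 8.5·n: N = (-8.210, 2.200), R = (8.210, -2.200). Equal radii place L and G the same way about K: L = K + 8.5·n = (4.627, 50.11), G = K − 8.5·n = (21.05, 45.71). Then |JL| = |L − J| = 50.32.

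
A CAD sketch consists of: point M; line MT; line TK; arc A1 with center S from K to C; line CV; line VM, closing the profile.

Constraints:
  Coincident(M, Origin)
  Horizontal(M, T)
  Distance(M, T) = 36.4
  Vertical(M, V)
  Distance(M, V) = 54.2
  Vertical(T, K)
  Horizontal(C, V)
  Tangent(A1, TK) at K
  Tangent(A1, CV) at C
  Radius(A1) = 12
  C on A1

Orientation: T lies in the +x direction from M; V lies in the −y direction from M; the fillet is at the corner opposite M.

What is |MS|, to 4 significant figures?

48.75

M is at the origin; M and T share the same y with |MT| = 36.4 and T on the +x side, so T = (36.40, 0.000). MV is vertical with |MV| = 54.2 and V on the −y side, so V = (0.000, -54.20). The virtual corner opposite M is at (36.40, -54.20). A1 meets TK tangentially, so SK is at right angles to TK and A1 meets CV tangentially, so SC is at right angles to CV, with radius 12.0, so the center S sits 12.0 in from both sides at S = (24.40, -42.20). Then |MS| = |S − M| = 48.75.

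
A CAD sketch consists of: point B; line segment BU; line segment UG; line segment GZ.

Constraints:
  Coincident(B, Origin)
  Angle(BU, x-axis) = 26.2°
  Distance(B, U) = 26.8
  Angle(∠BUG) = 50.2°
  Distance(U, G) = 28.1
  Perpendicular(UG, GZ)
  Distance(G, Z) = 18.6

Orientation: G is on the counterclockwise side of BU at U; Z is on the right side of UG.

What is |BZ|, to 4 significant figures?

40.69

B is at the origin; BU runs at 26.2° with length 26.8, so U = 26.8·(cos 26.2°, sin 26.2°) = (24.05, 11.83). ∠BUG = 50.2°, so UG runs at 26.2° + (180° − 50.2°) = 156.0° from the x-axis; with |UG| = 28.1, G = U + 28.1·(cos 156.0°, sin 156.0°) = (-1.624, 23.26). The perpendicularity gives GZ at right angles to UG; with |GZ| = 18.6 on the right of UG, Z = G + 18.6·(0.4067, 0.9135) = (5.941, 40.25). Then |BZ| = |Z − B| = 40.69.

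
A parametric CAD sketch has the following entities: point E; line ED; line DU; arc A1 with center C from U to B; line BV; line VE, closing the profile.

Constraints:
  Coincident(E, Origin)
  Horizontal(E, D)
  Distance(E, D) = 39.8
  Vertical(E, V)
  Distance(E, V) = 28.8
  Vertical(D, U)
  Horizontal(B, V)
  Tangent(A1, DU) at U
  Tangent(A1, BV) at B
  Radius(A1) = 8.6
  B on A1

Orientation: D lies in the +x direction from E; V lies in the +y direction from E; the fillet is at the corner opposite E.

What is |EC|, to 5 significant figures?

37.168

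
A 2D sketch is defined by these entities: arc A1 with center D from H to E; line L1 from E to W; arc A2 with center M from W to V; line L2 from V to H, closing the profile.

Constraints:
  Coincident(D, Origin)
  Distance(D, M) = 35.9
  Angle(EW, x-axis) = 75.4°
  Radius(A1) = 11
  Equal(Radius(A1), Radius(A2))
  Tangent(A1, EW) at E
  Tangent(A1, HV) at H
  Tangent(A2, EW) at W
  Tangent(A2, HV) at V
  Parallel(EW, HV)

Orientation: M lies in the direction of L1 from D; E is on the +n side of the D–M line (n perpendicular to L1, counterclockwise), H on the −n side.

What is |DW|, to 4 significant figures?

37.55

The slot axis is L1's direction at 75.4°, so u = (cos 75.4°, sin 75.4°) = (0.2521, 0.9677) and n = (−sin 75.4°, cos 75.4°) = (-0.9677, 0.2521). D is at the origin and M lies 35.9 along u from D, so M = 35.9·u = (9.049, 34.74). Tangency of A1 to both parallel lines with radius 11.0 puts E and H at D ± 11.0·n: E = (-10.64, 2.773), H = (10.64, -2.773). Equal radii place W and V the same way about M: W = M + 11.0·n = (-1.596, 37.51), V = M − 11.0·n = (19.69, 31.97). Then |DW| = |W − D| = 37.55.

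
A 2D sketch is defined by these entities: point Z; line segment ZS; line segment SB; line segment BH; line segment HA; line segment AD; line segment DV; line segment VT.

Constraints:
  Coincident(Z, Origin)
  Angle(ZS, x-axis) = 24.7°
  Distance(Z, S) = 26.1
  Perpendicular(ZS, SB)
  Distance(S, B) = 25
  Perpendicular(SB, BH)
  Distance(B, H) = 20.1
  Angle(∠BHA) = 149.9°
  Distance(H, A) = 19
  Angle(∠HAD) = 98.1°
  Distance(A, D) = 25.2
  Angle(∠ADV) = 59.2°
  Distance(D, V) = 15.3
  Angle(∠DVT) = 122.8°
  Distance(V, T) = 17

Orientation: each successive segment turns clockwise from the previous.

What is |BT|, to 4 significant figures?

24.13

Z is at the origin; ZS runs at 24.7° with length 26.1, so S = (23.71, 10.91). The perpendicularity gives SB at right angles to ZS, so SB runs at -65.30°; with |SB| = 25.0, B = (34.16, -11.81). SB is perpendicular to BH, so BH runs at -155.3°; with |BH| = 20.1, H = (15.90, -20.21). ∠BHA = 149.9° gives HA at 174.6° from the x-axis; with |HA| = 19.0, A = (-3.018, -18.42). ∠HAD = 98.1° gives AD at 92.70° from the x-axis; with |AD| = 25.2, D = (-4.205, 6.755). ∠ADV = 59.2° gives DV at -28.10° from the x-axis; with |DV| = 15.3, V = (9.292, -0.4519). ∠DVT = 122.8° gives VT at -85.30° from the x-axis; with |VT| = 17.0, T = (10.68, -17.39). Then |BT| = |T − B| = 24.13.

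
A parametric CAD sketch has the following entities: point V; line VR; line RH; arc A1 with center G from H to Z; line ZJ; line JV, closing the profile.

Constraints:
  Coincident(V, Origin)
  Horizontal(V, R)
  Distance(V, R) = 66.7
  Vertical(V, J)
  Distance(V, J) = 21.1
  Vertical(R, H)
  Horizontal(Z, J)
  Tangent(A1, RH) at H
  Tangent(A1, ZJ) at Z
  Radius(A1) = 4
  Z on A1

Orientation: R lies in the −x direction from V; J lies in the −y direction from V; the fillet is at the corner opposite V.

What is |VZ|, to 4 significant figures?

66.16

V is at the origin; VR is horizontal with |VR| = 66.7 and R on the −x side, so R = (-66.70, 0.000). V and J share the same x with |VJ| = 21.1 and J on the −y side, so J = (0.000, -21.10). The virtual corner opposite V is at (-66.70, -21.10). Since A1 is tangent to RH there, GH ⟂ RH and the tangent condition forces GZ to be normal to ZJ, with radius 4.0, so the center G sits 4.0 in from both sides at G = (-62.70, -17.10). That places the tangent points at H = (-66.70, -17.10) on RH and Z = (-62.70, -21.10) on ZJ. Then |VZ| = |Z − V| = 66.16.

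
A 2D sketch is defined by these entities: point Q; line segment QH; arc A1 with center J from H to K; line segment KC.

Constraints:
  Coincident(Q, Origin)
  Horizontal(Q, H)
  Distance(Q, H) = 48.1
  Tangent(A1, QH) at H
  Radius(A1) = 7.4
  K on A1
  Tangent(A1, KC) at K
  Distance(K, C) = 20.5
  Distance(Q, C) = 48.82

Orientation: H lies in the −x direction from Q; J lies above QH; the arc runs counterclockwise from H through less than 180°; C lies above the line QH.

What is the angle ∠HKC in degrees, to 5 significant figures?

135.71°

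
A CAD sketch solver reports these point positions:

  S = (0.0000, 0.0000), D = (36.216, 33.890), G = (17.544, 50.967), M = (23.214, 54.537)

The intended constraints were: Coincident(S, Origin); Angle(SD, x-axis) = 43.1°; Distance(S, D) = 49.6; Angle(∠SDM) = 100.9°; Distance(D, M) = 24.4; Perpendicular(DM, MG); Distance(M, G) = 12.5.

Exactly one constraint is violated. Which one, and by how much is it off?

Distance(M, G) = 12.5 — off by 5.80.

S = (0.00, 0.00) ✓; SD at 43.10° ✓; |SD| = 49.60 ✓; ∠SDM = 100.9° ✓; |DM| = 24.40 ✓; ∠(DM, MG) = 90.00° ✓; |MG| = 6.700 ✗.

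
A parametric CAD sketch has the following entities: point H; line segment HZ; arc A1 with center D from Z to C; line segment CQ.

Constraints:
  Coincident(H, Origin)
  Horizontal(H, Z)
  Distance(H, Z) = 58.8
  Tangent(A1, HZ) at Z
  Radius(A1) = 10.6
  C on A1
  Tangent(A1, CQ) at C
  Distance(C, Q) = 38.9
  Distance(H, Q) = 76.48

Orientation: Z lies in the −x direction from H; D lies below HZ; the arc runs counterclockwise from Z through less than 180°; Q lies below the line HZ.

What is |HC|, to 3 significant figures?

70.3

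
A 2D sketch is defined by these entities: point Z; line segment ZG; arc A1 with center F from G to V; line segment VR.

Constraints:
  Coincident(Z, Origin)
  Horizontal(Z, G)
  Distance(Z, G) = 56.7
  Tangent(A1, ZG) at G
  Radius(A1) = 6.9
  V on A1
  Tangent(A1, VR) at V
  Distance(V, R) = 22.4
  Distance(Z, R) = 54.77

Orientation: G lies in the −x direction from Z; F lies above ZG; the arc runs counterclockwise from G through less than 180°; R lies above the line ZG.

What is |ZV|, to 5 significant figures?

50.219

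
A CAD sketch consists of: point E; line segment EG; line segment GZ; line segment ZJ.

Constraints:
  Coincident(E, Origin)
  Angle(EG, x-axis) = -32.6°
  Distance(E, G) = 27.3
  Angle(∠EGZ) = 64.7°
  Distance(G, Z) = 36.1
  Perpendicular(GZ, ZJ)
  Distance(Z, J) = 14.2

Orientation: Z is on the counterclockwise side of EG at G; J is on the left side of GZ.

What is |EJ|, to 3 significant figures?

26.6

E is at the origin; EG runs at -32.6° with length 27.3, so G = 27.3·(cos -32.6°, sin -32.6°) = (23.0, -14.7). ∠EGZ = 64.7°, so GZ runs at -32.6° + (180° − 64.7°) = 82.7° from the x-axis; with |GZ| = 36.1, Z = G + 36.1·(cos 82.7°, sin 82.7°) = (27.6, 21.1). GZ ⟂ ZJ; with |ZJ| = 14.2 on the left of GZ, J = Z + 14.2·(-0.992, 0.127) = (13.5, 22.9). Then |EJ| = |J − E| = 26.6.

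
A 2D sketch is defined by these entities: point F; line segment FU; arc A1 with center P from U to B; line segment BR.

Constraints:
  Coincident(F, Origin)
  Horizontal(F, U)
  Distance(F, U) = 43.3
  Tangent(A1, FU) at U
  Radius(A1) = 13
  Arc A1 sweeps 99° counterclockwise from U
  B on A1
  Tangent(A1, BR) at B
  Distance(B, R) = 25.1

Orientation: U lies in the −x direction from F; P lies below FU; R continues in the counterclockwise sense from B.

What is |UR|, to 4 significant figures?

40.81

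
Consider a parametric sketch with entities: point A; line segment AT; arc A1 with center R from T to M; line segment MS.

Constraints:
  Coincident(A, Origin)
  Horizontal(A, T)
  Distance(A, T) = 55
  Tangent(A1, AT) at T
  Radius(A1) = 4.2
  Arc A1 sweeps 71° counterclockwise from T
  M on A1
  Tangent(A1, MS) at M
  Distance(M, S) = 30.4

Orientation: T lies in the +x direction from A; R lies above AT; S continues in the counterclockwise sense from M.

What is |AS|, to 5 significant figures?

75.762

A is at the origin; A and T share the same y with |AT| = 55.0 and T on the +x side, so T = (55.000, 0.0000). Since A1 is tangent to AT there, RT ⟂ AT, so R = T + (0, 4.2) = (55.000, 4.2000). On A1, T sits at bearing -90° from R; a 71° counterclockwise sweep puts M at bearing -19°, so M = R + 4.2·(cos -19°, sin -19°) = (58.971, 2.8326). Since A1 is tangent to MS there, RM ⟂ MS, so MS runs along (−sin -19°, cos -19°); with |MS| = 30.4, S = (68.868, 31.576). Then |AS| = |S − A| = 75.762.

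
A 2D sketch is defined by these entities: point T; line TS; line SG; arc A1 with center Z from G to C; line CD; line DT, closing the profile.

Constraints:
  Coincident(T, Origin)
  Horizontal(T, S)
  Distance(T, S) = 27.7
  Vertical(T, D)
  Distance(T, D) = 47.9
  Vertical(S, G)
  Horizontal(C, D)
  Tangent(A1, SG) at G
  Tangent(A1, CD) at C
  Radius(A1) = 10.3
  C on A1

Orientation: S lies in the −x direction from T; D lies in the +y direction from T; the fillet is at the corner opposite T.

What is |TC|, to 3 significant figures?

51.0

T is at the origin; T and S share the same y with |TS| = 27.7 and S on the −x side, so S = (-27.7, 0.00). TD is vertical with |TD| = 47.9 and D on the +y side, so D = (0.00, 47.9). The virtual corner opposite T is at (-27.7, 47.9). Tangency of A1 to SG means the radius ZG is perpendicular to SG and since A1 is tangent to CD there, ZC ⟂ CD, with radius 10.3, so the center Z sits 10.3 in from both sides at Z = (-17.4, 37.6). That places the tangent points at G = (-27.7, 37.6) on SG and C = (-17.4, 47.9) on CD. Then |TC| = |C − T| = 51.0.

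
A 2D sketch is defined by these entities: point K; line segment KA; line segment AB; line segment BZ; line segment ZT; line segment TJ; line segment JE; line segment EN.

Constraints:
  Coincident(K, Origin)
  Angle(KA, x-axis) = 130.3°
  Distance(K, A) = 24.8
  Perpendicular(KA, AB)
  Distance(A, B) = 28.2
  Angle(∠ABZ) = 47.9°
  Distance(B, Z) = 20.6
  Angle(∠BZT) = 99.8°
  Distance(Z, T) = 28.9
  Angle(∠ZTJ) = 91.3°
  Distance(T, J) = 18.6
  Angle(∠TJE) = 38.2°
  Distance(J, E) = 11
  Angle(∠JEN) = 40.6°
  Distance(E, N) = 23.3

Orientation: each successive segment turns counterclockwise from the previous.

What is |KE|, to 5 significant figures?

30.002

K is at the origin; KA runs at 130.3° with length 24.8, so A = (-16.040, 18.914). KA ⟂ AB, so AB runs at -139.70°; with |AB| = 28.2, B = (-37.548, 0.67470). ∠ABZ = 47.9° gives BZ at -7.6000° from the x-axis; with |BZ| = 20.6, Z = (-17.129, -2.0498). ∠BZT = 99.8° gives ZT at 72.600° from the x-axis; with |ZT| = 28.9, T = (-8.4863, 25.528). ∠ZTJ = 91.3° gives TJ at 161.30° from the x-axis; with |TJ| = 18.6, J = (-26.104, 31.491). ∠TJE = 38.2° gives JE at -56.900° from the x-axis; with |JE| = 11.0, E = (-20.097, 22.276). Then |KE| = |E − K| = 30.002.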